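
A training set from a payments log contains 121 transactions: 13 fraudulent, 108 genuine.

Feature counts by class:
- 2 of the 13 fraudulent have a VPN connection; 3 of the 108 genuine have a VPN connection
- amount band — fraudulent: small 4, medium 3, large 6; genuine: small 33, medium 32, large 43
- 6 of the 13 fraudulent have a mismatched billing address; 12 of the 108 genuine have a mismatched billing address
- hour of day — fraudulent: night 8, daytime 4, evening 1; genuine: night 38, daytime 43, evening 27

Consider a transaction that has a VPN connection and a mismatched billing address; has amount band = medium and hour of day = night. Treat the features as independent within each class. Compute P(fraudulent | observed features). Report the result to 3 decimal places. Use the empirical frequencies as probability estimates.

fraudulent: (13/121) × (2/13) × (3/13) × (6/13) × (8/13) ≈ 0.00108337
genuine: (108/121) × (3/108) × (32/108) × (12/108) × (38/108) ≈ 0.000287197
P(fraudulent | x) = 0.00108337 / 0.001370567 ≈ 0.790

0.790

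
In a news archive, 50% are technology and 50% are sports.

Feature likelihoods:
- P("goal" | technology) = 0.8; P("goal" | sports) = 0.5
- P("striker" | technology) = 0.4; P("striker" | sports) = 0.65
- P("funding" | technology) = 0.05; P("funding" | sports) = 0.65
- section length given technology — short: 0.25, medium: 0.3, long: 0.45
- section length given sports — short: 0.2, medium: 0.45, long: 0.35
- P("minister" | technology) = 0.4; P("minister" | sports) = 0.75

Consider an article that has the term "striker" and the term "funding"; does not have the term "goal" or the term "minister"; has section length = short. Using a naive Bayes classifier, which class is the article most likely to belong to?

sports

technology: 0.5 × (1−0.8) × 0.4 × 0.05 × 0.25 × (1−0.4) = 0.0003
sports: 0.5 × (1−0.5) × 0.65 × 0.65 × 0.2 × (1−0.75) = 0.00528125
Highest score → sports.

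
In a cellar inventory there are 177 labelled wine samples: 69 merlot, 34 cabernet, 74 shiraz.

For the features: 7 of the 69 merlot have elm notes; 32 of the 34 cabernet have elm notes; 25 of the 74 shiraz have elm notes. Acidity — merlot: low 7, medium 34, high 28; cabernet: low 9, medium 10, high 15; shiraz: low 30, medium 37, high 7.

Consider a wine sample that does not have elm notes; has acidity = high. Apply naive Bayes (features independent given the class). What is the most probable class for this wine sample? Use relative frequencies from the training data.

merlot: (69/177) × (62/69) × (28/69) ≈ 0.142144
cabernet: (34/177) × (2/34) × (15/34) ≈ 0.00498504
shiraz: (74/177) × (49/74) × (7/74) ≈ 0.0261872
Highest score → merlot.

merlot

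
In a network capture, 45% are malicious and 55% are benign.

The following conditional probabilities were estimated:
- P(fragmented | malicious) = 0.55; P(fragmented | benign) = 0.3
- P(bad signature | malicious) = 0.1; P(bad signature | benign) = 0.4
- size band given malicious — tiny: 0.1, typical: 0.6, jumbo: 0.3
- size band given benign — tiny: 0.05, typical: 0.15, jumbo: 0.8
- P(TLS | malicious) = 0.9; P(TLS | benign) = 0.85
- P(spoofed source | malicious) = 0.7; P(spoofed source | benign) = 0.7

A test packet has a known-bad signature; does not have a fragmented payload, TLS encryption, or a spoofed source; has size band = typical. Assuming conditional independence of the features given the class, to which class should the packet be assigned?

benign

malicious: 0.45 × (1−0.55) × 0.1 × 0.6 × (1−0.9) × (1−0.7) = 0.0003645
benign: 0.55 × (1−0.3) × 0.4 × 0.15 × (1−0.85) × (1−0.7) = 0.0010395
Highest score → benign.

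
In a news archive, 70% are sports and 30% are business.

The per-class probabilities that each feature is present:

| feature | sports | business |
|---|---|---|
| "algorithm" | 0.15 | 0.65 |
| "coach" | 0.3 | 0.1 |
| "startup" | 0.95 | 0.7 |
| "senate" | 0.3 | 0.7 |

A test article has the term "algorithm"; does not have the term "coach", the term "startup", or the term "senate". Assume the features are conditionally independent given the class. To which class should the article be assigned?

business

sports: 0.7 × 0.15 × (1−0.3) × (1−0.95) × (1−0.3) = 0.0025725
business: 0.3 × 0.65 × (1−0.1) × (1−0.7) × (1−0.7) = 0.015795
Highest score → business.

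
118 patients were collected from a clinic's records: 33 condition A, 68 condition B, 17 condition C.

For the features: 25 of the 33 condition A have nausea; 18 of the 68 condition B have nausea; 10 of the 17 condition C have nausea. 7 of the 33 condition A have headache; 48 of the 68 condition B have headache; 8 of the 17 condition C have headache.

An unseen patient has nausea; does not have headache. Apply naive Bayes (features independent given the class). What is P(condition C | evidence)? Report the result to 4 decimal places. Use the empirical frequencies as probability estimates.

condition A: (33/118) × (25/33) × (26/33) ≈ 0.166923
condition B: (68/118) × (18/68) × (20/68) ≈ 0.0448654
condition C: (17/118) × (10/17) × (9/17) ≈ 0.0448654
P(condition C | x) = 0.0448654 / 0.2566538 ≈ 0.1748

0.1748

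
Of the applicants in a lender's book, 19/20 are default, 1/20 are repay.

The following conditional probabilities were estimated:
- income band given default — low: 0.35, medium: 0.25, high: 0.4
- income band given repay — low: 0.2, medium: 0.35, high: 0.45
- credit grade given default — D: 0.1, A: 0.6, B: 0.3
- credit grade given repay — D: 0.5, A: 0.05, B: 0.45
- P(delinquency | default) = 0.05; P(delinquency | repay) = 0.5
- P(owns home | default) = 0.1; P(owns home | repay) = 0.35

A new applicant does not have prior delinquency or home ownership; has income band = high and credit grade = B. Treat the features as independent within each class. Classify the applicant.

default: 0.95 × 0.4 × 0.3 × (1−0.05) × (1−0.1) = 0.09747
repay: 0.05 × 0.45 × 0.45 × (1−0.5) × (1−0.35) = 0.003290625
Highest score → default.

default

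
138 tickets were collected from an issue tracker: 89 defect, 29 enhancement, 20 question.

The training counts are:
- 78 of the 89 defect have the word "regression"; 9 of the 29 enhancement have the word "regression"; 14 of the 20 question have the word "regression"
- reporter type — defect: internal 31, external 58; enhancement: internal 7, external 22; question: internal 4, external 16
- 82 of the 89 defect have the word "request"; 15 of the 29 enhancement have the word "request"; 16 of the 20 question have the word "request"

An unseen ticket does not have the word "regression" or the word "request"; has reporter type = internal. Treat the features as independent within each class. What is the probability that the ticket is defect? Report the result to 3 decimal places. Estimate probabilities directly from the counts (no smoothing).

0.105

defect: (89/138) × (11/89) × (31/89) × (7/89) ≈ 0.0021837
enhancement: (29/138) × (20/29) × (7/29) × (14/29) ≈ 0.0168881
question: (20/138) × (6/20) × (4/20) × (4/20) ≈ 0.00173913
P(defect | x) = 0.0021837 / 0.02081093 ≈ 0.105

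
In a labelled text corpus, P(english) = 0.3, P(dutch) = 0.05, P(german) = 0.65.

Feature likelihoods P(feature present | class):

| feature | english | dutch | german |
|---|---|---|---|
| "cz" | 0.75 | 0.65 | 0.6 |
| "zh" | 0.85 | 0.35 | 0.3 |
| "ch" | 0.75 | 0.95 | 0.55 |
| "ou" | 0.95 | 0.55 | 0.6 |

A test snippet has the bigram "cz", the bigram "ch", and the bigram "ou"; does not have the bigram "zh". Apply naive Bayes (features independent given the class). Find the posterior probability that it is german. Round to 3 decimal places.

0.720

english: 0.3 × 0.75 × (1−0.85) × 0.75 × 0.95 = 0.024046875
dutch: 0.05 × 0.65 × (1−0.35) × 0.95 × 0.55 = 0.0110378125
german: 0.65 × 0.6 × (1−0.3) × 0.55 × 0.6 = 0.09009
P(german | x) = 0.09009 / 0.1251746875 ≈ 0.720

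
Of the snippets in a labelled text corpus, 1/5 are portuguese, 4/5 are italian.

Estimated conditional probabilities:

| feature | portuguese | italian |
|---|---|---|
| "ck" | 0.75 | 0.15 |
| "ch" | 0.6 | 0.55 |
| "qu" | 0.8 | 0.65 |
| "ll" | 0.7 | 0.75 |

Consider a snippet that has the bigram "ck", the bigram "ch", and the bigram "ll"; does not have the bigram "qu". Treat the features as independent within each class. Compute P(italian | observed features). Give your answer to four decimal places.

0.5789

portuguese: 0.2 × 0.75 × 0.6 × (1−0.8) × 0.7 = 0.0126
italian: 0.8 × 0.15 × 0.55 × (1−0.65) × 0.75 = 0.017325
P(italian | x) = 0.017325 / 0.029925 ≈ 0.5789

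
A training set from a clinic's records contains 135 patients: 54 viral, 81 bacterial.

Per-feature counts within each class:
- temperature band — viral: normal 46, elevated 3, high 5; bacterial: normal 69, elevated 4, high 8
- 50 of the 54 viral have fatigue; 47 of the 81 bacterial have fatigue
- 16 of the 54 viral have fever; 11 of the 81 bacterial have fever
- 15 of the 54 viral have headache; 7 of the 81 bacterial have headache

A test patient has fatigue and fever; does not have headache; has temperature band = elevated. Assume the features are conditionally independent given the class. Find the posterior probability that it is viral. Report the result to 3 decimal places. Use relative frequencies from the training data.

0.674

viral: (54/135) × (3/54) × (50/54) × (16/54) × (39/54) ≈ 0.00440312
bacterial: (81/135) × (4/81) × (47/81) × (11/81) × (74/81) ≈ 0.00213301
P(viral | x) = 0.00440312 / 0.00653613 ≈ 0.674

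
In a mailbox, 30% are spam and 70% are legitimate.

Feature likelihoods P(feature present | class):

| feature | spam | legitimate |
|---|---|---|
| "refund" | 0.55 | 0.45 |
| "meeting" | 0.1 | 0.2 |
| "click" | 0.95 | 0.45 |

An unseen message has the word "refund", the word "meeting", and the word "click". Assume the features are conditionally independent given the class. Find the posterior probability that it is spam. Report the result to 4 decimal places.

spam: 0.3 × 0.55 × 0.1 × 0.95 = 0.015675
legitimate: 0.7 × 0.45 × 0.2 × 0.45 = 0.02835
P(spam | x) = 0.015675 / 0.044025 ≈ 0.3560

0.3560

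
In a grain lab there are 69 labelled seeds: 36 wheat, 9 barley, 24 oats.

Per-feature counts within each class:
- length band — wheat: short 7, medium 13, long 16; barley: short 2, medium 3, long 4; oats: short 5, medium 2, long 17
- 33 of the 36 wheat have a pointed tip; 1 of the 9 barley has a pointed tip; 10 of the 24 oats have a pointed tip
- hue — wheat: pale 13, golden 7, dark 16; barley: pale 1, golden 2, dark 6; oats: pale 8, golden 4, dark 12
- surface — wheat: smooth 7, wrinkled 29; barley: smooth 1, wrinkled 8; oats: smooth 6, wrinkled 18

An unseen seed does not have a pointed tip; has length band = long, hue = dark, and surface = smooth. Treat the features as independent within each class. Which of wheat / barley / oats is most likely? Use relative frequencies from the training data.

oats

wheat: (36/69) × (16/36) × (3/36) × (16/36) × (7/36) ≈ 0.00166995
barley: (9/69) × (4/9) × (8/9) × (6/9) × (1/9) ≈ 0.00381702
oats: (24/69) × (17/24) × (14/24) × (12/24) × (6/24) ≈ 0.017965
Highest score → oats.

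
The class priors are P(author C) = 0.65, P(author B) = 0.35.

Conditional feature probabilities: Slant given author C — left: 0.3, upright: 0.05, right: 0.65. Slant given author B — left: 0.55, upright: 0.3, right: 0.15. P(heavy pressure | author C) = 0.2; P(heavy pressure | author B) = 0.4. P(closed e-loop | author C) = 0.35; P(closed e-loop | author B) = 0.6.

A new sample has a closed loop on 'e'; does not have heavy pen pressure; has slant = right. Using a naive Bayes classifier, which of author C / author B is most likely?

author C: 0.65 × 0.65 × (1−0.2) × 0.35 = 0.1183
author B: 0.35 × 0.15 × (1−0.4) × 0.6 = 0.0189
Highest score → author C.

author C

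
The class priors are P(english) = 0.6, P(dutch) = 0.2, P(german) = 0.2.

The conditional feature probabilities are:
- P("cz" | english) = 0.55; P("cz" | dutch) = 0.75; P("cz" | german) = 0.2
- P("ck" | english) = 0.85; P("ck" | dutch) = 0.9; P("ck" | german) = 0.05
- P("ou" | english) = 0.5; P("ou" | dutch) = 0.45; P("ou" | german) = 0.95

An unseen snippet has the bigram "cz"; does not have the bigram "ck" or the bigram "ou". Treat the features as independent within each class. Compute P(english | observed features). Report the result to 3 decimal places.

english: 0.6 × 0.55 × (1−0.85) × (1−0.5) = 0.02475
dutch: 0.2 × 0.75 × (1−0.9) × (1−0.45) = 0.00825
german: 0.2 × 0.2 × (1−0.05) × (1−0.95) = 0.0019
P(english | x) = 0.02475 / 0.0349 ≈ 0.709

0.709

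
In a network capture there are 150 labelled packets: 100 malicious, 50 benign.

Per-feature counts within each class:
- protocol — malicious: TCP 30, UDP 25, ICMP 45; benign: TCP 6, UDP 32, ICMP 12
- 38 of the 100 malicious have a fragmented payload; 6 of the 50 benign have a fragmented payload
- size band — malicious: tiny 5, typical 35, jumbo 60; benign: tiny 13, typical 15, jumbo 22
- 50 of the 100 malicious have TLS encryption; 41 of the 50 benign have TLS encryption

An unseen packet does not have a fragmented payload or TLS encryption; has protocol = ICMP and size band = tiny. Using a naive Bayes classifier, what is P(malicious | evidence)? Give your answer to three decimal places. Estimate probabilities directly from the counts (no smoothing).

malicious: (100/150) × (45/100) × (62/100) × (5/100) × (50/100) = 0.00465
benign: (50/150) × (12/50) × (44/50) × (13/50) × (9/50) = 0.00329472
P(malicious | x) = 0.00465 / 0.00794472 ≈ 0.585

0.585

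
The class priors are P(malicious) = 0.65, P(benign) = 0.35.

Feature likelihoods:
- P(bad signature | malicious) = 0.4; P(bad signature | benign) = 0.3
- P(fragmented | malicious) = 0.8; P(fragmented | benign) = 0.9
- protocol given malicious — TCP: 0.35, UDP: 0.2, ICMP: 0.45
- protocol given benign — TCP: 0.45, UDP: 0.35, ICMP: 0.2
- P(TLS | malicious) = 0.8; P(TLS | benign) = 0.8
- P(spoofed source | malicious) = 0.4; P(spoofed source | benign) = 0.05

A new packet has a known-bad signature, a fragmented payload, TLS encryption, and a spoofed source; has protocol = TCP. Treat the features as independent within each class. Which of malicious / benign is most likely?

malicious: 0.65 × 0.4 × 0.8 × 0.35 × 0.8 × 0.4 = 0.023296
benign: 0.35 × 0.3 × 0.9 × 0.45 × 0.8 × 0.05 = 0.001701
Highest score → malicious.

malicious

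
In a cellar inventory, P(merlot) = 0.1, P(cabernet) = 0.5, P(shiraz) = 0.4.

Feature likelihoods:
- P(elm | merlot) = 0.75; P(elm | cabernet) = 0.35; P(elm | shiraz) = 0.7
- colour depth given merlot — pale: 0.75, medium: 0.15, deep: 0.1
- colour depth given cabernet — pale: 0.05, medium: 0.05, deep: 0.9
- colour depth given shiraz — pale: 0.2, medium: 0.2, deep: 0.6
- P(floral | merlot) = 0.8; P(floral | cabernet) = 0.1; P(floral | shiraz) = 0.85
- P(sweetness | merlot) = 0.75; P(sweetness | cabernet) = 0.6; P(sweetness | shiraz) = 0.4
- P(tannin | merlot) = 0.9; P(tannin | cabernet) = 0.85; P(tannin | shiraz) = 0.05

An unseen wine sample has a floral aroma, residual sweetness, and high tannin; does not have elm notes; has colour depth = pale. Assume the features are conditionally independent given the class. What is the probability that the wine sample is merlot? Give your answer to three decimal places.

merlot: 0.1 × (1−0.75) × 0.75 × 0.8 × 0.75 × 0.9 = 0.010125
cabernet: 0.5 × (1−0.35) × 0.05 × 0.1 × 0.6 × 0.85 = 0.00082875
shiraz: 0.4 × (1−0.7) × 0.2 × 0.85 × 0.4 × 0.05 = 0.000408
P(merlot | x) = 0.010125 / 0.01136175 ≈ 0.891

0.891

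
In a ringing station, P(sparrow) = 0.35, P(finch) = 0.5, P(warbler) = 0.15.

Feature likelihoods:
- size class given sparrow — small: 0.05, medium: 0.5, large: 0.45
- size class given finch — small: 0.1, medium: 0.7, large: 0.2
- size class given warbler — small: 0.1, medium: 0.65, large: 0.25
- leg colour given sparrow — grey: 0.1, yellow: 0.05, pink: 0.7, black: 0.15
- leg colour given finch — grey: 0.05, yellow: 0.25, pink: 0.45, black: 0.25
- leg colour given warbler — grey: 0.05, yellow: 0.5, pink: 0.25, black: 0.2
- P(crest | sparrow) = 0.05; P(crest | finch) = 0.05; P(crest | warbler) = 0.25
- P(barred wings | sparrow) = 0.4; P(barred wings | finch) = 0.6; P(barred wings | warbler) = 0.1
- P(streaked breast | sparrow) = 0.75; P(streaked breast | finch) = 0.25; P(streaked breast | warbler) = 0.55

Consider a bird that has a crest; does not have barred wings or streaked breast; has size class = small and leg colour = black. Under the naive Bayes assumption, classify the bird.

warbler

sparrow: 0.35 × 0.05 × 0.15 × 0.05 × (1−0.4) × (1−0.75) = 0.0000196875
finch: 0.5 × 0.1 × 0.25 × 0.05 × (1−0.6) × (1−0.25) = 0.0001875
warbler: 0.15 × 0.1 × 0.2 × 0.25 × (1−0.1) × (1−0.55) = 0.00030375
Highest score → warbler.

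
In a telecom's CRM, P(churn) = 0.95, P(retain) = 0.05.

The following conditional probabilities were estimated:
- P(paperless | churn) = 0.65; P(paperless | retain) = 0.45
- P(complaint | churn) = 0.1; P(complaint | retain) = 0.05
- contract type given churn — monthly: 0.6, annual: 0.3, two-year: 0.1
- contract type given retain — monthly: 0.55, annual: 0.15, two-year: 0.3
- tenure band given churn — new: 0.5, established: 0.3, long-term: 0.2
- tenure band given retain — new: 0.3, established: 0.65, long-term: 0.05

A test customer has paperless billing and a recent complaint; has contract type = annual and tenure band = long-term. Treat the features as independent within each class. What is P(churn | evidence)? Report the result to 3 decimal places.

0.998

churn: 0.95 × 0.65 × 0.1 × 0.3 × 0.2 = 0.003705
retain: 0.05 × 0.45 × 0.05 × 0.15 × 0.05 = 0.0000084375
P(churn | x) = 0.003705 / 0.0037134375 ≈ 0.998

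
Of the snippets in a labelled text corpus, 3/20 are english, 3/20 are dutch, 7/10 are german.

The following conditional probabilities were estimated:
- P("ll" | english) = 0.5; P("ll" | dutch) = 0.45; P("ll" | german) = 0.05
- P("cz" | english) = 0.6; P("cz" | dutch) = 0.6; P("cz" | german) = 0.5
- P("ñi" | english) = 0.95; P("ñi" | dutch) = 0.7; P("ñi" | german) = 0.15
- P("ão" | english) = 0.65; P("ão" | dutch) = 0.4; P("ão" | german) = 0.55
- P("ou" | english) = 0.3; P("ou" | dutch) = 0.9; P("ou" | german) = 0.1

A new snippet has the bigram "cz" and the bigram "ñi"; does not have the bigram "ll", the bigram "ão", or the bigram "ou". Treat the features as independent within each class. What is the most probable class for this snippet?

english: 0.15 × (1−0.5) × 0.6 × 0.95 × (1−0.65) × (1−0.3) = 0.01047375
dutch: 0.15 × (1−0.45) × 0.6 × 0.7 × (1−0.4) × (1−0.9) = 0.002079
german: 0.7 × (1−0.05) × 0.5 × 0.15 × (1−0.55) × (1−0.1) = 0.020199375
Highest score → german.

german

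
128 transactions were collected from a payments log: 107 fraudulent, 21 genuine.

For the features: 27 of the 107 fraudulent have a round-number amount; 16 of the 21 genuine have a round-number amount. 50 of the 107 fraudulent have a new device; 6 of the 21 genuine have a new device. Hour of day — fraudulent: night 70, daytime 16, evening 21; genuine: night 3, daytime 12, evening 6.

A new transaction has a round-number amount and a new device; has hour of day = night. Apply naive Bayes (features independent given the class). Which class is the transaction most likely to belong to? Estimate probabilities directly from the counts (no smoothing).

fraudulent

fraudulent: (107/128) × (27/107) × (50/107) × (70/107) ≈ 0.0644843
genuine: (21/128) × (16/21) × (6/21) × (3/21) ≈ 0.00510204
Highest score → fraudulent.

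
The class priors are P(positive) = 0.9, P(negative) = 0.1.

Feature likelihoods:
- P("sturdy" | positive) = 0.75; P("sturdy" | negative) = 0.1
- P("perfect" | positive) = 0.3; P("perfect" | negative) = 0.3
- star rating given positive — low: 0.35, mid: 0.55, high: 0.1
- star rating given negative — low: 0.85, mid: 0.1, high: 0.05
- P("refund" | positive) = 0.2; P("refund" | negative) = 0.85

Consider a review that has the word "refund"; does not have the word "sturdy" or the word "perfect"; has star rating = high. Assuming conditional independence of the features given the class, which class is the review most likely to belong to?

positive

positive: 0.9 × (1−0.75) × (1−0.3) × 0.1 × 0.2 = 0.00315
negative: 0.1 × (1−0.1) × (1−0.3) × 0.05 × 0.85 = 0.0026775
Highest score → positive.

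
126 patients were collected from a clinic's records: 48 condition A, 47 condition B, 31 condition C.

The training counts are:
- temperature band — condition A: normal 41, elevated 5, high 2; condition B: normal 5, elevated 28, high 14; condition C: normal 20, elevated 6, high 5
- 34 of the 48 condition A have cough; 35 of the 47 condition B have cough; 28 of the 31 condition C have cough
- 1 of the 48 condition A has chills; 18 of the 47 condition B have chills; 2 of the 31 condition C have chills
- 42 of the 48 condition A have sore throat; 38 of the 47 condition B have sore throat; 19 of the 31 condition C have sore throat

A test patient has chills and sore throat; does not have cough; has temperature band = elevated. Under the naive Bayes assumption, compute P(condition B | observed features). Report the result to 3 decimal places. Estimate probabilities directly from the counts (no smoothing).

condition A: (48/126) × (5/48) × (14/48) × (1/48) × (42/48) ≈ 0.000210986
condition B: (47/126) × (28/47) × (12/47) × (18/47) × (38/47) ≈ 0.0175684
condition C: (31/126) × (6/31) × (3/31) × (2/31) × (19/31) ≈ 0.000182222
P(condition B | x) = 0.0175684 / 0.017961608 ≈ 0.978

0.978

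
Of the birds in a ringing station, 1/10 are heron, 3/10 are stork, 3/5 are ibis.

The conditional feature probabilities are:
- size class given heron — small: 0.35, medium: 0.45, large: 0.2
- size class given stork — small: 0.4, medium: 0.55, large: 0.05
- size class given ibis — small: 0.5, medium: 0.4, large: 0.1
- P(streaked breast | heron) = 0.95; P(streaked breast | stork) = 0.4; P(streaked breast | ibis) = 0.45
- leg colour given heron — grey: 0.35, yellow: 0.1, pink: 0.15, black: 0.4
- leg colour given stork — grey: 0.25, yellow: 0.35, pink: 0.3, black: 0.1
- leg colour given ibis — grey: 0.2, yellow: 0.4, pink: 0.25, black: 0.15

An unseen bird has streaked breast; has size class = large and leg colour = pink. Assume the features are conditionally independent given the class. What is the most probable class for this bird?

heron: 0.1 × 0.2 × 0.95 × 0.15 = 0.00285
stork: 0.3 × 0.05 × 0.4 × 0.3 = 0.0018
ibis: 0.6 × 0.1 × 0.45 × 0.25 = 0.00675
Highest score → ibis.

ibis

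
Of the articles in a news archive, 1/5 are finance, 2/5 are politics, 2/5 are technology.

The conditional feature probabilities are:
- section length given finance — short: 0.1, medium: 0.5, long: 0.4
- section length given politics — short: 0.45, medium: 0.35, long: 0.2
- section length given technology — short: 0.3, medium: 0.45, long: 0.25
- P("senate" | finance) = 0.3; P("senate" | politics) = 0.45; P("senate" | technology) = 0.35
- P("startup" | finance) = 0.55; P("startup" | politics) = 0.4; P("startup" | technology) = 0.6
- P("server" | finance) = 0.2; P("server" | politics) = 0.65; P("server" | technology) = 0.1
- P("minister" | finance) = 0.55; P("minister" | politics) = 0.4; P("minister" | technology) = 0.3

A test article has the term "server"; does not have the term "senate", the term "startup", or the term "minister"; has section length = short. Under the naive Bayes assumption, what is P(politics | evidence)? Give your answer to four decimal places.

0.8939

finance: 0.2 × 0.1 × (1−0.3) × (1−0.55) × 0.2 × (1−0.55) = 0.000567
politics: 0.4 × 0.45 × (1−0.45) × (1−0.4) × 0.65 × (1−0.4) = 0.023166
technology: 0.4 × 0.3 × (1−0.35) × (1−0.6) × 0.1 × (1−0.3) = 0.002184
P(politics | x) = 0.023166 / 0.025917 ≈ 0.8939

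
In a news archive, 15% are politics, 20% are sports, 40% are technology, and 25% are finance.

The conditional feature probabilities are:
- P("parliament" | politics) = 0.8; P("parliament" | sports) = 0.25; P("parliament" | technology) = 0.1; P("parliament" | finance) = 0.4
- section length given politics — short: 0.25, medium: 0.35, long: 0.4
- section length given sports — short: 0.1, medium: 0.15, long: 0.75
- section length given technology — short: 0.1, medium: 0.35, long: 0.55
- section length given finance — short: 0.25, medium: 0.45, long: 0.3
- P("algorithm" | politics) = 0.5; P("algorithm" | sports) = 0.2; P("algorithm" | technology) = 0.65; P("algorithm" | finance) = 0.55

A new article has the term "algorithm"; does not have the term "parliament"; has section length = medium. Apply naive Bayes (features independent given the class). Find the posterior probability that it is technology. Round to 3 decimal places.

0.636

politics: 0.15 × (1−0.8) × 0.35 × 0.5 = 0.00525
sports: 0.2 × (1−0.25) × 0.15 × 0.2 = 0.0045
technology: 0.4 × (1−0.1) × 0.35 × 0.65 = 0.0819
finance: 0.25 × (1−0.4) × 0.45 × 0.55 = 0.037125
P(technology | x) = 0.0819 / 0.128775 ≈ 0.636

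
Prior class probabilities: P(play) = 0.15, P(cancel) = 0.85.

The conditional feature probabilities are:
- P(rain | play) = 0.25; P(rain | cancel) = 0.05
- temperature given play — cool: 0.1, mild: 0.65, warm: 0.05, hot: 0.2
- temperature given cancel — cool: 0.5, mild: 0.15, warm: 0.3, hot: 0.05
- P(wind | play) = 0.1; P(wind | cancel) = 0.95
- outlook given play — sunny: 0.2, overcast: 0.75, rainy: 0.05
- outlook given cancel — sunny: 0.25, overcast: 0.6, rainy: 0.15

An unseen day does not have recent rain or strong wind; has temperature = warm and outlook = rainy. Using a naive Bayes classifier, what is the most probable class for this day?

play: 0.15 × (1−0.25) × 0.05 × (1−0.1) × 0.05 = 0.000253125
cancel: 0.85 × (1−0.05) × 0.3 × (1−0.95) × 0.15 = 0.001816875
Highest score → cancel.

cancel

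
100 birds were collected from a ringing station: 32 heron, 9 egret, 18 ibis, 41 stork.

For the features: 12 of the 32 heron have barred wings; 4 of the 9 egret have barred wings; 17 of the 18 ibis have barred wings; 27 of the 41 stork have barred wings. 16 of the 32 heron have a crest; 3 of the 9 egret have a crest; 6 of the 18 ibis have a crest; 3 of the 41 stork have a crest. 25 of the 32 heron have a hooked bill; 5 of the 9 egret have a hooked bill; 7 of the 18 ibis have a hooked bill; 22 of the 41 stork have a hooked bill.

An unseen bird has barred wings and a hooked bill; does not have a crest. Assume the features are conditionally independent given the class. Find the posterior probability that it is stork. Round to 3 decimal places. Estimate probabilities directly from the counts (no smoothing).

heron: (32/100) × (12/32) × (16/32) × (25/32) = 0.046875
egret: (9/100) × (4/9) × (6/9) × (5/9) ≈ 0.0148148
ibis: (18/100) × (17/18) × (12/18) × (7/18) ≈ 0.0440741
stork: (41/100) × (27/41) × (38/41) × (22/41) ≈ 0.134277
P(stork | x) = 0.134277 / 0.2400409 ≈ 0.559

0.559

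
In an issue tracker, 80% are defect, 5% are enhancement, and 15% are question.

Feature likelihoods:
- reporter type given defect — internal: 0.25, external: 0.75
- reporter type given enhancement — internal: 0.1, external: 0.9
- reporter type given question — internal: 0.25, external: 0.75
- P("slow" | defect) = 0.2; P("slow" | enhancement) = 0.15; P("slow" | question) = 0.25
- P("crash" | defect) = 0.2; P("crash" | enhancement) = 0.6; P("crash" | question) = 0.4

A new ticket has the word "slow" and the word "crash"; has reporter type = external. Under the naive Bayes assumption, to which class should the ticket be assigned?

defect: 0.8 × 0.75 × 0.2 × 0.2 = 0.024
enhancement: 0.05 × 0.9 × 0.15 × 0.6 = 0.00405
question: 0.15 × 0.75 × 0.25 × 0.4 = 0.01125
Highest score → defect.

defect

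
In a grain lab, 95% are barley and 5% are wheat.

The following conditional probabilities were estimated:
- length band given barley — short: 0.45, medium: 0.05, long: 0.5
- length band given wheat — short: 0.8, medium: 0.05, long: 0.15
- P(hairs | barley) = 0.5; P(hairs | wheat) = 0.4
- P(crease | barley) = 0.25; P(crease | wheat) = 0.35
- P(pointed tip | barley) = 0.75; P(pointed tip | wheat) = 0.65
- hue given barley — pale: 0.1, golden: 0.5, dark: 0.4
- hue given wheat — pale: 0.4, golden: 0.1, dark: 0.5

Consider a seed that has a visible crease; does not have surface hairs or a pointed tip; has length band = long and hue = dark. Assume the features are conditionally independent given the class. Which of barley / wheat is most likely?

barley

barley: 0.95 × 0.5 × (1−0.5) × 0.25 × (1−0.75) × 0.4 = 0.0059375
wheat: 0.05 × 0.15 × (1−0.4) × 0.35 × (1−0.65) × 0.5 = 0.000275625
Highest score → barley.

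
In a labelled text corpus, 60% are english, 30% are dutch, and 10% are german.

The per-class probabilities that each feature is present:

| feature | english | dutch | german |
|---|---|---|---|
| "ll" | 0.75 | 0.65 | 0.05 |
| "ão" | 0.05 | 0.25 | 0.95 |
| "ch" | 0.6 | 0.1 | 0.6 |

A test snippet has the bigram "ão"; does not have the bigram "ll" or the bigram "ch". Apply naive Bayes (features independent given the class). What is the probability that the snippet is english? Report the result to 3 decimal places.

english: 0.6 × (1−0.75) × 0.05 × (1−0.6) = 0.003
dutch: 0.3 × (1−0.65) × 0.25 × (1−0.1) = 0.023625
german: 0.1 × (1−0.05) × 0.95 × (1−0.6) = 0.0361
P(english | x) = 0.003 / 0.062725 ≈ 0.048

0.048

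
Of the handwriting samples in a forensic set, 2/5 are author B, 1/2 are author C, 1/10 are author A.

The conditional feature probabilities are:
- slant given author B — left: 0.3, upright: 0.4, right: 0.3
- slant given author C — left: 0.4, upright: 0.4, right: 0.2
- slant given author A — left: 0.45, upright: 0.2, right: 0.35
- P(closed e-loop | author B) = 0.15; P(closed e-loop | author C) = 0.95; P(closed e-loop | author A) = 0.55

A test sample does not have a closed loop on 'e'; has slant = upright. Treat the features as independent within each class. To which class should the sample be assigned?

author B: 0.4 × 0.4 × (1−0.15) = 0.136
author C: 0.5 × 0.4 × (1−0.95) = 0.01
author A: 0.1 × 0.2 × (1−0.55) = 0.009
Highest score → author B.

author B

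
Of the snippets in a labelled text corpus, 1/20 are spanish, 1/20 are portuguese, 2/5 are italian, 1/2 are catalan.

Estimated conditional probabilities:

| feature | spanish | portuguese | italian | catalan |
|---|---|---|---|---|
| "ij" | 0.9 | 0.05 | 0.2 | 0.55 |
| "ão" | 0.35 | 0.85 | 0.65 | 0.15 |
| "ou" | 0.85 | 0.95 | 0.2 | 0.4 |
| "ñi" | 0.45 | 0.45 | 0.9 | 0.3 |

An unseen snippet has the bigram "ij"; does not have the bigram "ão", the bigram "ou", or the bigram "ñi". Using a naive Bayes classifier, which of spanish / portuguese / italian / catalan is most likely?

spanish: 0.05 × 0.9 × (1−0.35) × (1−0.85) × (1−0.45) = 0.002413125
portuguese: 0.05 × 0.05 × (1−0.85) × (1−0.95) × (1−0.45) = 0.0000103125
italian: 0.4 × 0.2 × (1−0.65) × (1−0.2) × (1−0.9) = 0.00224
catalan: 0.5 × 0.55 × (1−0.15) × (1−0.4) × (1−0.3) = 0.098175
Highest score → catalan.

catalan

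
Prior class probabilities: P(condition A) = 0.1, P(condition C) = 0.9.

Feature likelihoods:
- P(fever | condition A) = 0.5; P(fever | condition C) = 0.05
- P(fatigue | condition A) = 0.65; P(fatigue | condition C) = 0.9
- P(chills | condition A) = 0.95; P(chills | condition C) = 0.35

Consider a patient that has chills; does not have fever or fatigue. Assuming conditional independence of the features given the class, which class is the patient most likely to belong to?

condition A: 0.1 × (1−0.5) × (1−0.65) × 0.95 = 0.016625
condition C: 0.9 × (1−0.05) × (1−0.9) × 0.35 = 0.029925
Highest score → condition C.

condition C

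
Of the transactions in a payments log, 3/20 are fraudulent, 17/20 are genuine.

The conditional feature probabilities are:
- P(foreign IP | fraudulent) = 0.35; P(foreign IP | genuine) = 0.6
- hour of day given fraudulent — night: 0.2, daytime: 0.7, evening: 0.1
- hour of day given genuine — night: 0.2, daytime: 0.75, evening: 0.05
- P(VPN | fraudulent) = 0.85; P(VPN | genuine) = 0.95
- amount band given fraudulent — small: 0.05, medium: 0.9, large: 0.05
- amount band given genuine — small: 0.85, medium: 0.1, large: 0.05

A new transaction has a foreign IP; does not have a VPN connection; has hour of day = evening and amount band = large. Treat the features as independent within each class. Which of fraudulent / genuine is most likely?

fraudulent: 0.15 × 0.35 × 0.1 × (1−0.85) × 0.05 = 0.000039375
genuine: 0.85 × 0.6 × 0.05 × (1−0.95) × 0.05 = 0.00006375
Highest score → genuine.

genuine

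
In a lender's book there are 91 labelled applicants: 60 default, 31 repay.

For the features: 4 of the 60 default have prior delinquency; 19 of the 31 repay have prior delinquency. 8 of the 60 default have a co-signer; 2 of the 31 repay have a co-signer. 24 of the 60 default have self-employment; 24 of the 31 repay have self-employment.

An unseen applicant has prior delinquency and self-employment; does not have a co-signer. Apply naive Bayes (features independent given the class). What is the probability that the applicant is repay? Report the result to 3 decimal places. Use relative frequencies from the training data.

default: (60/91) × (4/60) × (52/60) × (24/60) ≈ 0.0152381
repay: (31/91) × (19/31) × (29/31) × (24/31) ≈ 0.151216
P(repay | x) = 0.151216 / 0.1664541 ≈ 0.908

0.908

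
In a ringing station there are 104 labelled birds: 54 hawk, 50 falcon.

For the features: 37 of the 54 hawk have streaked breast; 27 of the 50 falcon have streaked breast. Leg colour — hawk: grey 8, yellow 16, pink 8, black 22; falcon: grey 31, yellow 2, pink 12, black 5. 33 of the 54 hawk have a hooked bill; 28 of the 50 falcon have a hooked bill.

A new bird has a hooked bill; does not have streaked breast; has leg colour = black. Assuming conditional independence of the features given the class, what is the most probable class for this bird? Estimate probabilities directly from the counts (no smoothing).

hawk

hawk: (54/104) × (17/54) × (22/54) × (33/54) ≈ 0.0406972
falcon: (50/104) × (23/50) × (5/50) × (28/50) ≈ 0.0123846
Highest score → hawk.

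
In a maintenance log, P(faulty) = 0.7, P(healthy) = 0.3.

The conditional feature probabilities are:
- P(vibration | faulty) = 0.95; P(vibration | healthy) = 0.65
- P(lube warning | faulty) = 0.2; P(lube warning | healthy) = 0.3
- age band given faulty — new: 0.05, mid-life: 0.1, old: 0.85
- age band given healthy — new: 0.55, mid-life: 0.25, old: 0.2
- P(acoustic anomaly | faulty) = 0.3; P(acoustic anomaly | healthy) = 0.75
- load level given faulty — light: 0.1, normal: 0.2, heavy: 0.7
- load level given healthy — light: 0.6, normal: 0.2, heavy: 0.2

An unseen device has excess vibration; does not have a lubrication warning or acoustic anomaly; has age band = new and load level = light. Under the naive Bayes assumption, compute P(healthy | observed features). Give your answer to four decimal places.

0.8581

faulty: 0.7 × 0.95 × (1−0.2) × 0.05 × (1−0.3) × 0.1 = 0.001862
healthy: 0.3 × 0.65 × (1−0.3) × 0.55 × (1−0.75) × 0.6 = 0.01126125
P(healthy | x) = 0.01126125 / 0.01312325 ≈ 0.8581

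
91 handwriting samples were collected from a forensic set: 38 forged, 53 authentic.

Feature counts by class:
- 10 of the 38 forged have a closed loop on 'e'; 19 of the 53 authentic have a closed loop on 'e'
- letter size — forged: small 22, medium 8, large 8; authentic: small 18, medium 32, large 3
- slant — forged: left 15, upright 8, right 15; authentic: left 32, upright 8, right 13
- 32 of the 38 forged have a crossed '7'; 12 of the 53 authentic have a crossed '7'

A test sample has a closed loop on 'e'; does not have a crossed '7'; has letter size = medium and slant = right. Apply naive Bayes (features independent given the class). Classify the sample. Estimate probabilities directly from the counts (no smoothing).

authentic

forged: (38/91) × (10/38) × (8/38) × (15/38) × (6/38) ≈ 0.00144192
authentic: (53/91) × (19/53) × (32/53) × (13/53) × (41/53) ≈ 0.02392
Highest score → authentic.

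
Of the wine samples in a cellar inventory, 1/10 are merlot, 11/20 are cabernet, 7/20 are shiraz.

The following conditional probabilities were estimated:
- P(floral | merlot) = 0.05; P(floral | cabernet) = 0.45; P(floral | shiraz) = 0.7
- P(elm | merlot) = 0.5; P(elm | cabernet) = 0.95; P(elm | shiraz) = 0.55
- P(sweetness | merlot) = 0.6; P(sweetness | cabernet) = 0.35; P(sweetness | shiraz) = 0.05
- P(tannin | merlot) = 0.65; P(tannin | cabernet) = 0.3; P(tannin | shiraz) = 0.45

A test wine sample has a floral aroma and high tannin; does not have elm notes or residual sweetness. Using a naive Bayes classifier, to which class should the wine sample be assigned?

shiraz

merlot: 0.1 × 0.05 × (1−0.5) × (1−0.6) × 0.65 = 0.00065
cabernet: 0.55 × 0.45 × (1−0.95) × (1−0.35) × 0.3 = 0.002413125
shiraz: 0.35 × 0.7 × (1−0.55) × (1−0.05) × 0.45 = 0.047131875
Highest score → shiraz.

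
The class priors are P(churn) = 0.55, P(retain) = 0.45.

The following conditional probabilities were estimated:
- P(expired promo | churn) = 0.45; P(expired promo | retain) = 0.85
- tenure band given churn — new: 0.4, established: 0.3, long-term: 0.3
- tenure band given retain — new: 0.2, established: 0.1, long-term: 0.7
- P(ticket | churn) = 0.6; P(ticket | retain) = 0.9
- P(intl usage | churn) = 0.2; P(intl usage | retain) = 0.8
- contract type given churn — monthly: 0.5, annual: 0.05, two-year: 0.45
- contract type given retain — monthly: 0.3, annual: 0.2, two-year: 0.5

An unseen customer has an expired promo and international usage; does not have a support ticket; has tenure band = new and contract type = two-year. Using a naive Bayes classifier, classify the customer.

churn

churn: 0.55 × 0.45 × 0.4 × (1−0.6) × 0.2 × 0.45 = 0.003564
retain: 0.45 × 0.85 × 0.2 × (1−0.9) × 0.8 × 0.5 = 0.00306
Highest score → churn.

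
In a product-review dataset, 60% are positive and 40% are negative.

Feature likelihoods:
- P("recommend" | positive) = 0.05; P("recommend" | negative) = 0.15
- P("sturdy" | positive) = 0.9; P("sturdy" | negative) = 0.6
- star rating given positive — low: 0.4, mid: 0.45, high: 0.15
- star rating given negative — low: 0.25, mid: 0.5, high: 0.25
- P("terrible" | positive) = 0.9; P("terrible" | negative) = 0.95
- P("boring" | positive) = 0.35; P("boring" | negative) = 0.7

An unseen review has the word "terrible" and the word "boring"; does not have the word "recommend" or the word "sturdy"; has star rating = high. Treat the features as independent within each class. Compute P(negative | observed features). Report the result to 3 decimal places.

positive: 0.6 × (1−0.05) × (1−0.9) × 0.15 × 0.9 × 0.35 = 0.00269325
negative: 0.4 × (1−0.15) × (1−0.6) × 0.25 × 0.95 × 0.7 = 0.02261
P(negative | x) = 0.02261 / 0.02530325 ≈ 0.894

0.894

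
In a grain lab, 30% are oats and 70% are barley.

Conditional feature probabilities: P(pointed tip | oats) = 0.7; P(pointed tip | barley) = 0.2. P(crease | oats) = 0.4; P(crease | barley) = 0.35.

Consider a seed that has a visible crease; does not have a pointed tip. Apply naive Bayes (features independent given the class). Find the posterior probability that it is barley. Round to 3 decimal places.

0.845

oats: 0.3 × (1−0.7) × 0.4 = 0.036
barley: 0.7 × (1−0.2) × 0.35 = 0.196
P(barley | x) = 0.196 / 0.232 ≈ 0.845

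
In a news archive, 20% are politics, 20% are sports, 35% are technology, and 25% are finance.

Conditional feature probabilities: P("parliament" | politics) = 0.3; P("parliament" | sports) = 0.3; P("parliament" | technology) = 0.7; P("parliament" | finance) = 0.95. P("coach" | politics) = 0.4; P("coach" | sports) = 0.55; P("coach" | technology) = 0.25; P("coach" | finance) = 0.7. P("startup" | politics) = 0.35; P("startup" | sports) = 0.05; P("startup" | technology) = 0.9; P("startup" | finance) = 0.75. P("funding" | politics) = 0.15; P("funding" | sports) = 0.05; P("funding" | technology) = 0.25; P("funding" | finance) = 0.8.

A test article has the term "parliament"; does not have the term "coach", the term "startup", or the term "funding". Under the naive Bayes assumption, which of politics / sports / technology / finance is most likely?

politics: 0.2 × 0.3 × (1−0.4) × (1−0.35) × (1−0.15) = 0.01989
sports: 0.2 × 0.3 × (1−0.55) × (1−0.05) × (1−0.05) = 0.0243675
technology: 0.35 × 0.7 × (1−0.25) × (1−0.9) × (1−0.25) = 0.01378125
finance: 0.25 × 0.95 × (1−0.7) × (1−0.75) × (1−0.8) = 0.0035625
Highest score → sports.

sports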